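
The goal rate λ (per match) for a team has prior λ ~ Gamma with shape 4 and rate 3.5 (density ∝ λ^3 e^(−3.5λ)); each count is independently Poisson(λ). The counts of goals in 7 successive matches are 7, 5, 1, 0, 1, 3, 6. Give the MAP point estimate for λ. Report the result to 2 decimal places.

Σxᵢ = 7+5+1+0+1+3+6 = 23, with n = 7.
Posterior ∝ λ^3e^(−3.5λ) · λ^23e^(−7λ) = λ^26e^(−10.5λ), i.e. Gamma(shape=27, rate=10.5).
The mode of a Gamma(a, b) with a ≥ 1 (shape–rate) is (a−1)/b = 26/10.5 ≈ 2.48.

λ̂_MAP = 2.48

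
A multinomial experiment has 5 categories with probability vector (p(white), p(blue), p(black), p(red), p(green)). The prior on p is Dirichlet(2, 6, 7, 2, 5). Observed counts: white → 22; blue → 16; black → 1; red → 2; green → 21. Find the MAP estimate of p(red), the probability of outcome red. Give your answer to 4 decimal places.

MAP estimate of p(red) = 0.0380

The posterior is Dirichlet(αᵢ + nᵢ) = Dirichlet(24, 22, 8, 4, 26).
For a Dirichlet(a₁,…,a_K) with all aᵢ > 1, the mode has j-th component (aⱼ − 1)/(Σaᵢ − K).
Here Σaᵢ = 84 and K = 5, so p(red) = (4 − 1)/(84 − 5) = 3/79 ≈ 0.0380.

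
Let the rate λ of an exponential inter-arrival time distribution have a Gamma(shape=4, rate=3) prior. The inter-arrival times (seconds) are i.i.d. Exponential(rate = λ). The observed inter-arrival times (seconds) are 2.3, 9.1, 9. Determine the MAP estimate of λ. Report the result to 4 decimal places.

The Exponential(rate=λ) likelihood is ∝ λ^n e^(−λΣtᵢ). Here n = 3 and Σtᵢ = 2.3 + 9.1 + 9 = 20.4.
Posterior ∝ λ^3e^(−3λ) · λ^3e^(−20.4λ) = λ^6e^(−23.4λ), i.e. Gamma(7, 23.4).
Mode = (a−1)/b = 6/23.4 ≈ 0.2564.

λ̂_MAP = 0.2564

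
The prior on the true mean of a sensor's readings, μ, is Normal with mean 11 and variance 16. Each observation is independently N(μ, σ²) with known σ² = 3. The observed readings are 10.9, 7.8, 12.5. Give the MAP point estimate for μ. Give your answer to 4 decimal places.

μ̂_MAP = 10.4353

n = 3; x̄ = (10.9 + 7.8 + 12.5)/3 = 31.2/3 = 10.4.
For a Normal prior and Normal likelihood with known variance, the posterior is Normal; its mode equals its mean, the precision-weighted average.
Prior precision 1/σ₀² = 1/16 = 0.0625; data precision n/σ² = 3/3 = 1.
μ̂ = (0.0625·11 + 1·10.4) / (0.0625 + 1) = 11.0875/1.0625 = 887/85 ≈ 10.4353.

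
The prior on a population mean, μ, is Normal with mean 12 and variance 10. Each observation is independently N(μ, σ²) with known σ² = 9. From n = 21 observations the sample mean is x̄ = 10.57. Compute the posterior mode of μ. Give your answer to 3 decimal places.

μ̂_MAP = 10.629

n = 21, x̄ = 10.57.
For a Normal prior and Normal likelihood with known variance, the posterior is Normal; its mode equals its mean, the precision-weighted average.
Prior precision 1/σ₀² = 1/10 = 0.1; data precision n/σ² = 21/9 = 7/3.
μ̂ = (0.1·12 + (7/3)·10.57) / (0.1 + 7/3) = (7759/300)/(73/30) = 7759/730 ≈ 10.629.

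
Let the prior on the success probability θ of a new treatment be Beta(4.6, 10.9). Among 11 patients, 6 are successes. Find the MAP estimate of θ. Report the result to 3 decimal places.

θ̂_MAP = 0.392

Prior: Beta(4.6, 10.9).
Data: 6 successes in 11 trials. The binomial likelihood contributes θ^6(1−θ)^5, so the posterior is Beta(4.6+6, 10.9+5) = Beta(10.6, 15.9).
For Beta(a, b) with a, b > 1 the mode is (a−1)/(a+b−2) = 9.6/24.5 ≈ 0.392.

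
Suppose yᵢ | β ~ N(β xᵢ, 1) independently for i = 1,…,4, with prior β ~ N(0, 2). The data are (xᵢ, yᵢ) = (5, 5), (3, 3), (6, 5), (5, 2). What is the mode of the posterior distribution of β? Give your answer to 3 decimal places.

β̂_MAP = 0.775

log p(β | y) = −Σ(yᵢ − βxᵢ)²/(2·1) − β²/(2·2) + const.
Setting the derivative to zero: Σxᵢ(yᵢ − βxᵢ)/1 − β/2 = 0, so β = Σxᵢyᵢ / (Σxᵢ² + σ²/τ²).
Σxᵢyᵢ = 5·5 + 3·3 + 6·5 + 5·2 = 74; Σxᵢ² = 95; σ²/τ² = 0.5.
β̂_MAP = 74 / (95 + 0.5) = 74/95.5 ≈ 0.775.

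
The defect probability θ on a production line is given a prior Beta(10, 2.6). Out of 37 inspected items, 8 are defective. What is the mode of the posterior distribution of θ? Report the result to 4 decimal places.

θ̂_MAP = 0.3571

Prior: Beta(10, 2.6).
Data: 8 successes in 37 trials. The binomial likelihood contributes θ^8(1−θ)^29, so the posterior is Beta(10+8, 2.6+29) = Beta(18, 31.6).
For Beta(a, b) with a, b > 1 the mode is (a−1)/(a+b−2) = 17/47.6 ≈ 0.3571.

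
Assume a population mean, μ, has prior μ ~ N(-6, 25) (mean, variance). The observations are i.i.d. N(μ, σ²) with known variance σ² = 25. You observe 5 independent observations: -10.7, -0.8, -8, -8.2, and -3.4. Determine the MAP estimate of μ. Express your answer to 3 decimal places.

μ̂_MAP = -6.183

n = 5; x̄ = ((-10.7) + (-0.8) + (-8) + (-8.2) + (-3.4))/5 = -31.1/5 = -6.22.
For a Normal prior and Normal likelihood with known variance, the posterior is Normal; its mode equals its mean, the precision-weighted average.
Prior precision 1/σ₀² = 1/25 = 0.04; data precision n/σ² = 5/25 = 0.2.
μ̂ = (0.04·(-6) + 0.2·(-6.22)) / (0.04 + 0.2) = (-1.484)/0.24 = -371/60 ≈ -6.183.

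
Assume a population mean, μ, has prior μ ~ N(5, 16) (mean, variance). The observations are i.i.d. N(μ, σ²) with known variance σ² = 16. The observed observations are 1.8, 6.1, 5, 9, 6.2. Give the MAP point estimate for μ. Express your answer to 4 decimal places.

n = 5; x̄ = (1.8 + 6.1 + 5 + 9 + 6.2)/5 = 28.1/5 = 5.62.
For a Normal prior and Normal likelihood with known variance, the posterior is Normal; its mode equals its mean, the precision-weighted average.
Prior precision 1/σ₀² = 1/16 = 0.0625; data precision n/σ² = 5/16 = 0.3125.
μ̂ = (0.0625·5 + 0.3125·5.62) / (0.0625 + 0.3125) = 2.06875/0.375 = 331/60 ≈ 5.5167.

μ̂_MAP = 5.5167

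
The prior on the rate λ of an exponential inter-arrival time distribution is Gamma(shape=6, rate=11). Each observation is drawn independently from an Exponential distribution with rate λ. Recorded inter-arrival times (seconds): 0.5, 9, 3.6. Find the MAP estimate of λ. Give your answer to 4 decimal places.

The Exponential(rate=λ) likelihood is ∝ λ^n e^(−λΣtᵢ). Here n = 3 and Σtᵢ = 0.5 + 9 + 3.6 = 13.1.
Posterior ∝ λ^5e^(−11λ) · λ^3e^(−13.1λ) = λ^8e^(−24.1λ), i.e. Gamma(9, 24.1).
Mode = (a−1)/b = 8/24.1 ≈ 0.3320.

λ̂_MAP = 0.3320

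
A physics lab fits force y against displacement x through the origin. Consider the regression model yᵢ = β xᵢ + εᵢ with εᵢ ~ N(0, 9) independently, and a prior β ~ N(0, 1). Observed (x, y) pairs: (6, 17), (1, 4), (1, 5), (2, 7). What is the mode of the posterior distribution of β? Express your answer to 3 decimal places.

β̂_MAP = 2.451

log p(β | y) = −Σ(yᵢ − βxᵢ)²/(2·9) − β²/(2·1) + const.
Setting the derivative to zero: Σxᵢ(yᵢ − βxᵢ)/9 − β/1 = 0, so β = Σxᵢyᵢ / (Σxᵢ² + σ²/τ²).
Σxᵢyᵢ = 6·17 + 1·4 + 1·5 + 2·7 = 125; Σxᵢ² = 42; σ²/τ² = 9.
β̂_MAP = 125 / (42 + 9) = 125/51 ≈ 2.451.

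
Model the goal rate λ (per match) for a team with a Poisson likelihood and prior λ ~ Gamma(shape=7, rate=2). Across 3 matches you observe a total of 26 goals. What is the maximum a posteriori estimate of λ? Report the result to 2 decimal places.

Σxᵢ = 26, n = 3.
Posterior ∝ λ^6e^(−2λ) · λ^26e^(−3λ) = λ^32e^(−5λ), i.e. Gamma(shape=33, rate=5).
The mode of a Gamma(a, b) with a ≥ 1 (shape–rate) is (a−1)/b = 32/5 ≈ 6.40.

λ̂_MAP = 6.40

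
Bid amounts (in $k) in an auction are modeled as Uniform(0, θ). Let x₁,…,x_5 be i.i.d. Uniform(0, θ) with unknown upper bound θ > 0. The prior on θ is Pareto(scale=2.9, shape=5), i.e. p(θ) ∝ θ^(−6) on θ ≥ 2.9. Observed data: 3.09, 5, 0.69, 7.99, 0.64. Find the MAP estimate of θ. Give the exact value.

θ̂_MAP = 7.99

The Uniform(0, θ) likelihood is θ^(−n) for θ ≥ max(xᵢ), zero otherwise. Here max(xᵢ) = 7.99.
Posterior ∝ θ^(−6) · θ^(−5) = θ^(−11) on θ ≥ max(2.9, 7.99) = 7.99.
This density is strictly decreasing in θ, so the posterior mode lies at the lower boundary of the support.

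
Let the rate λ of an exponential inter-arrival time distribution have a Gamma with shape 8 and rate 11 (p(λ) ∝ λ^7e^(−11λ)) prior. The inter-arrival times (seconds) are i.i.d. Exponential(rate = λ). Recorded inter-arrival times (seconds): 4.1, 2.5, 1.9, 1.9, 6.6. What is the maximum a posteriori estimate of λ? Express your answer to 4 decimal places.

λ̂_MAP = 0.4286

The Exponential(rate=λ) likelihood is ∝ λ^n e^(−λΣtᵢ). Here n = 5 and Σtᵢ = 4.1 + 2.5 + 1.9 + 1.9 + 6.6 = 17.
Posterior ∝ λ^7e^(−11λ) · λ^5e^(−17λ) = λ^12e^(−28λ), i.e. Gamma(13, 28).
Mode = (a−1)/b = 12/28 ≈ 0.4286.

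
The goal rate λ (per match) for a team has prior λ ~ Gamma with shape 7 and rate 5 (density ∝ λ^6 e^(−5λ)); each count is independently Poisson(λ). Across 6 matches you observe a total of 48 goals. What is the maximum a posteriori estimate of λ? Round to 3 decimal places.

λ̂_MAP = 4.909

Σxᵢ = 48, n = 6.
Posterior ∝ λ^6e^(−5λ) · λ^48e^(−6λ) = λ^54e^(−11λ), i.e. Gamma(shape=55, rate=11).
The mode of a Gamma(a, b) with a ≥ 1 (shape–rate) is (a−1)/b = 54/11 ≈ 4.909.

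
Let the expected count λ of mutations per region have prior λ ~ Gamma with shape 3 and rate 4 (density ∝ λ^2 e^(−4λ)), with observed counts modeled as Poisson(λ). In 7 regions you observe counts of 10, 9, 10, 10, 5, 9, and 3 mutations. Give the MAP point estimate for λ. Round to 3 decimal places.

λ̂_MAP = 5.273

Σxᵢ = 10+9+10+10+5+9+3 = 56, with n = 7.
Posterior ∝ λ^2e^(−4λ) · λ^56e^(−7λ) = λ^58e^(−11λ), i.e. Gamma(shape=59, rate=11).
The mode of a Gamma(a, b) with a ≥ 1 (shape–rate) is (a−1)/b = 58/11 ≈ 5.273.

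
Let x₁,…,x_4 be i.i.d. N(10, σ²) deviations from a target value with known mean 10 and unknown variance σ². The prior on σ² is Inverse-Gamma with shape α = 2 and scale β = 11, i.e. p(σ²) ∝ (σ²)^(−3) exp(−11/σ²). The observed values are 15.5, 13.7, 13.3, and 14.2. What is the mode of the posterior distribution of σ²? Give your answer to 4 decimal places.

Sum of squared deviations about the known mean: SS = (15.5−10)² + (13.7−10)² + (13.3−10)² + (14.2−10)² = 72.47.
The Normal likelihood contributes (σ²)^(−n/2) exp(−SS/(2σ²)), so the posterior is Inverse-Gamma(α + n/2, β + SS/2) = Inverse-Gamma(4, 47.235).
The mode of Inverse-Gamma(a, b) is b/(a+1) = 47.235/5 ≈ 9.4470.

σ̂²_MAP = 9.4470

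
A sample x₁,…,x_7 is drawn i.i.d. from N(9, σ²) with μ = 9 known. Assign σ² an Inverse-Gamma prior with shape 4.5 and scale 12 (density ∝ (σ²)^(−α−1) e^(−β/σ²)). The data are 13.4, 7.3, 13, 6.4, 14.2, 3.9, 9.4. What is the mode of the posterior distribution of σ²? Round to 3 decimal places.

σ̂²_MAP = 6.790

Sum of squared deviations about the known mean: SS = (13.4−9)² + (7.3−9)² + (13−9)² + (6.4−9)² + (14.2−9)² + (3.9−9)² + (9.4−9)² = 98.22.
The Normal likelihood contributes (σ²)^(−n/2) exp(−SS/(2σ²)), so the posterior is Inverse-Gamma(α + n/2, β + SS/2) = Inverse-Gamma(8, 61.11).
The mode of Inverse-Gamma(a, b) is b/(a+1) = 61.11/9 ≈ 6.790.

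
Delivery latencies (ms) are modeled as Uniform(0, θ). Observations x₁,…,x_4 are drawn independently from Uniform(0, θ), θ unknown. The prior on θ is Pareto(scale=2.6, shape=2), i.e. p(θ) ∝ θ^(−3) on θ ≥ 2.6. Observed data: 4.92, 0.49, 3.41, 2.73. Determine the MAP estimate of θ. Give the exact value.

The Uniform(0, θ) likelihood is θ^(−n) for θ ≥ max(xᵢ), zero otherwise. Here max(xᵢ) = 4.92.
Posterior ∝ θ^(−3) · θ^(−4) = θ^(−7) on θ ≥ max(2.6, 4.92) = 4.92.
This density is strictly decreasing in θ, so the posterior mode lies at the lower boundary of the support.

θ̂_MAP = 4.92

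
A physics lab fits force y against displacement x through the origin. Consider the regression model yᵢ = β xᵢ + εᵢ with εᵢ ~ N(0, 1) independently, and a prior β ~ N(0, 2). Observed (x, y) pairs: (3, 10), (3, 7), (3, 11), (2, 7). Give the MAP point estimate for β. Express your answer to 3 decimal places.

β̂_MAP = 3.111

log p(β | y) = −Σ(yᵢ − βxᵢ)²/(2·1) − β²/(2·2) + const.
Setting the derivative to zero: Σxᵢ(yᵢ − βxᵢ)/1 − β/2 = 0, so β = Σxᵢyᵢ / (Σxᵢ² + σ²/τ²).
Σxᵢyᵢ = 3·10 + 3·7 + 3·11 + 2·7 = 98; Σxᵢ² = 31; σ²/τ² = 0.5.
β̂_MAP = 98 / (31 + 0.5) = 98/31.5 ≈ 3.111.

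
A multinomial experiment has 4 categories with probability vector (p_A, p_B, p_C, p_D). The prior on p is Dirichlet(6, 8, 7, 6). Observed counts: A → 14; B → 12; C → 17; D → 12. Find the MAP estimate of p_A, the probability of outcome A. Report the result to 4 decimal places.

The posterior is Dirichlet(αᵢ + nᵢ) = Dirichlet(20, 20, 24, 18).
For a Dirichlet(a₁,…,a_K) with all aᵢ > 1, the mode has j-th component (aⱼ − 1)/(Σaᵢ − K).
Here Σaᵢ = 82 and K = 4, so p_A = (20 − 1)/(82 − 4) = 19/78 ≈ 0.2436.

MAP estimate of p_A = 0.2436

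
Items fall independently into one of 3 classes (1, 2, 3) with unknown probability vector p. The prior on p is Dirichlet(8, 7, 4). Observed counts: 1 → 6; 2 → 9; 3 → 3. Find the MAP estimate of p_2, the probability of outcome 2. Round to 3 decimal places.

MAP estimate: 0.441

The posterior is Dirichlet(αᵢ + nᵢ) = Dirichlet(14, 16, 7).
For a Dirichlet(a₁,…,a_K) with all aᵢ > 1, the mode has j-th component (aⱼ − 1)/(Σaᵢ − K).
Here Σaᵢ = 37 and K = 3, so p_2 = (16 − 1)/(37 − 3) = 15/34 ≈ 0.441.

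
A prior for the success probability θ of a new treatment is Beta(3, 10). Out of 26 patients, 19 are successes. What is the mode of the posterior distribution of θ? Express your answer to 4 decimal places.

Prior: Beta(3, 10).
Data: 19 successes in 26 trials. The binomial likelihood contributes θ^19(1−θ)^7, so the posterior is Beta(3+19, 10+7) = Beta(22, 17).
For Beta(a, b) with a, b > 1 the mode is (a−1)/(a+b−2) = 21/37 ≈ 0.5676.

θ̂_MAP = 0.5676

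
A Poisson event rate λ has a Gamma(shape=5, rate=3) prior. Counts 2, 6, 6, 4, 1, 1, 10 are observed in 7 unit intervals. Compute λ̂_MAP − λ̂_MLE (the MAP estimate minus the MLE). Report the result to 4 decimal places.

MAP − MLE = -0.8857

Σxᵢ = 30. Posterior is Gamma(35, 10); MAP = (35−1)/10 = 34/10 ≈ 3.40000.
MLE = x̄ = 30/7 ≈ 4.28571.
Difference = 34/10 − 30/7 = -31/35 ≈ -0.8857.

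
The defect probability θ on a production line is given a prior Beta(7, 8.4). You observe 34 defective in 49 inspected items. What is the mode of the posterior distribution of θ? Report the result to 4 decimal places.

Prior: Beta(7, 8.4).
Data: 34 successes in 49 trials. The binomial likelihood contributes θ^34(1−θ)^15, so the posterior is Beta(7+34, 8.4+15) = Beta(41, 23.4).
For Beta(a, b) with a, b > 1 the mode is (a−1)/(a+b−2) = 40/62.4 ≈ 0.6410.

θ̂_MAP = 0.6410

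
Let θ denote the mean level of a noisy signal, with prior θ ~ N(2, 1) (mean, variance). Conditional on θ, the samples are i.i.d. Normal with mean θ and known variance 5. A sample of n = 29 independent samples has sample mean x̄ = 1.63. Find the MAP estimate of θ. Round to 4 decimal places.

θ̂_MAP = 1.6844

n = 29, x̄ = 1.63.
For a Normal prior and Normal likelihood with known variance, the posterior is Normal; its mode equals its mean, the precision-weighted average.
Prior precision 1/σ₀² = 1/1 = 1; data precision n/σ² = 29/5 = 5.8.
θ̂ = (1·2 + 5.8·1.63) / (1 + 5.8) = 11.454/6.8 = 5727/3400 ≈ 1.6844.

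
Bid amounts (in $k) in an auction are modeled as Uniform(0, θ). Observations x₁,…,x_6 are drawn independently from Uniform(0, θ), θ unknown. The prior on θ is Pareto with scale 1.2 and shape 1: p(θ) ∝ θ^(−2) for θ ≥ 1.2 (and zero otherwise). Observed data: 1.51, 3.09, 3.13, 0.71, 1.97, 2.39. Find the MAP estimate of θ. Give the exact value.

The Uniform(0, θ) likelihood is θ^(−n) for θ ≥ max(xᵢ), zero otherwise. Here max(xᵢ) = 3.13.
Posterior ∝ θ^(−2) · θ^(−6) = θ^(−8) on θ ≥ max(1.2, 3.13) = 3.13.
This density is strictly decreasing in θ, so the posterior mode lies at the lower boundary of the support.

θ̂_MAP = 3.13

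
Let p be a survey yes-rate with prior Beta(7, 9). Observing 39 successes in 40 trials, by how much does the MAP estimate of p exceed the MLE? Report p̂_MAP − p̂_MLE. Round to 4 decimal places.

MAP − MLE = -0.1417

Posterior is Beta(46, 10); MAP = (46−1)/(56−2) = 45/54 ≈ 0.83333.
MLE ignores the prior: p̂_MLE = k/n = 39/40 ≈ 0.97500.
Difference = 45/54 − 39/40 = -17/120 ≈ -0.1417.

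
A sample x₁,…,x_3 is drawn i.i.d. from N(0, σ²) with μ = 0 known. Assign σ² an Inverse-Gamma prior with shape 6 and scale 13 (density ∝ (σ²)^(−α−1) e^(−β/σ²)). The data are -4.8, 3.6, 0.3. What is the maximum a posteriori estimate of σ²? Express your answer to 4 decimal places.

Sum of squared deviations about the known mean: SS = (-4.8−0)² + (3.6−0)² + (0.3−0)² = 36.09.
The Normal likelihood contributes (σ²)^(−n/2) exp(−SS/(2σ²)), so the posterior is Inverse-Gamma(α + n/2, β + SS/2) = Inverse-Gamma(7.5, 31.045).
The mode of Inverse-Gamma(a, b) is b/(a+1) = 31.045/8.5 ≈ 3.6524.

σ̂²_MAP = 3.6524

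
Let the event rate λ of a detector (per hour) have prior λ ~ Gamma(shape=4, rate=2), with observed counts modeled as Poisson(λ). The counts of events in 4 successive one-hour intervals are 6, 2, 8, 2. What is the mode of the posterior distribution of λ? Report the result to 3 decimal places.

λ̂_MAP = 3.500

Σxᵢ = 6+2+8+2 = 18, with n = 4.
Posterior ∝ λ^3e^(−2λ) · λ^18e^(−4λ) = λ^21e^(−6λ), i.e. Gamma(shape=22, rate=6).
The mode of a Gamma(a, b) with a ≥ 1 (shape–rate) is (a−1)/b = 21/6 ≈ 3.500.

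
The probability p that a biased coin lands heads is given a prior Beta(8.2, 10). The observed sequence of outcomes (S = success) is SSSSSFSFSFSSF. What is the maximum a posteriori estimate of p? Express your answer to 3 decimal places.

Prior: Beta(8.2, 10).
Data: 9 successes in 13 trials (from the sequence). The binomial likelihood contributes p^9(1−p)^4, so the posterior is Beta(8.2+9, 10+4) = Beta(17.2, 14).
For Beta(a, b) with a, b > 1 the mode is (a−1)/(a+b−2) = 16.2/29.2 ≈ 0.555.

p̂_MAP = 0.555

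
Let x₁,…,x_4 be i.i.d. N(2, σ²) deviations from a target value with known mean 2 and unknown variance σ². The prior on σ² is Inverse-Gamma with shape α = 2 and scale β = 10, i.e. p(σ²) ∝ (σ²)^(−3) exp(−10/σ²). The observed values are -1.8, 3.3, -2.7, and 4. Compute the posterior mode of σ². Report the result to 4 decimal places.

σ̂²_MAP = 6.2220

Sum of squared deviations about the known mean: SS = (-1.8−2)² + (3.3−2)² + (-2.7−2)² + (4−2)² = 42.22.
The Normal likelihood contributes (σ²)^(−n/2) exp(−SS/(2σ²)), so the posterior is Inverse-Gamma(α + n/2, β + SS/2) = Inverse-Gamma(4, 31.11).
The mode of Inverse-Gamma(a, b) is b/(a+1) = 31.11/5 ≈ 6.2220.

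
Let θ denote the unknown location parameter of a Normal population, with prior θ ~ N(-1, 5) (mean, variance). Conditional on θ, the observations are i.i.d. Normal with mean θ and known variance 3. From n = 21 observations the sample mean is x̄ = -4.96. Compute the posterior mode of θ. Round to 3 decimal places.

n = 21, x̄ = -4.96.
For a Normal prior and Normal likelihood with known variance, the posterior is Normal; its mode equals its mean, the precision-weighted average.
Prior precision 1/σ₀² = 1/5 = 0.2; data precision n/σ² = 21/3 = 7.
θ̂ = (0.2·(-1) + 7·(-4.96)) / (0.2 + 7) = (-34.92)/7.2 = -4.850.

θ̂_MAP = -4.850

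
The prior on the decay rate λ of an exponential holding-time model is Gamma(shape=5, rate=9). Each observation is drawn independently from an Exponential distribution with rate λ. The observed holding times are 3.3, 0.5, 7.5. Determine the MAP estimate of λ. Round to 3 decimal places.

The Exponential(rate=λ) likelihood is ∝ λ^n e^(−λΣtᵢ). Here n = 3 and Σtᵢ = 3.3 + 0.5 + 7.5 = 11.3.
Posterior ∝ λ^4e^(−9λ) · λ^3e^(−11.3λ) = λ^7e^(−20.3λ), i.e. Gamma(8, 20.3).
Mode = (a−1)/b = 7/20.3 ≈ 0.345.

λ̂_MAP = 0.345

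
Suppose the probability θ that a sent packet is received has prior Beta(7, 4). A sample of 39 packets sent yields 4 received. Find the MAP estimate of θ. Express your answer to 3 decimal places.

θ̂_MAP = 0.208

Prior: Beta(7, 4).
Data: 4 successes in 39 trials. The binomial likelihood contributes θ^4(1−θ)^35, so the posterior is Beta(7+4, 4+35) = Beta(11, 39).
For Beta(a, b) with a, b > 1 the mode is (a−1)/(a+b−2) = 10/48 ≈ 0.208.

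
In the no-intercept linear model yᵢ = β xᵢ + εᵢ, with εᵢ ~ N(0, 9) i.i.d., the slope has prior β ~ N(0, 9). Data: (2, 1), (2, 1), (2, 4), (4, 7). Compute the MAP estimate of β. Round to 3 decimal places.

β̂_MAP = 1.379

log p(β | y) = −Σ(yᵢ − βxᵢ)²/(2·9) − β²/(2·9) + const.
Setting the derivative to zero: Σxᵢ(yᵢ − βxᵢ)/9 − β/9 = 0, so β = Σxᵢyᵢ / (Σxᵢ² + σ²/τ²).
Σxᵢyᵢ = 2·1 + 2·1 + 2·4 + 4·7 = 40; Σxᵢ² = 28; σ²/τ² = 1.
β̂_MAP = 40 / (28 + 1) = 40/29 ≈ 1.379.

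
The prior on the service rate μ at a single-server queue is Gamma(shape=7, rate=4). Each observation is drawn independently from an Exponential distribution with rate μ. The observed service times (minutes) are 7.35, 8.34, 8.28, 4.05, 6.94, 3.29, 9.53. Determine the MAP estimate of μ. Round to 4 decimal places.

The Exponential(rate=μ) likelihood is ∝ μ^n e^(−μΣtᵢ). Here n = 7 and Σtᵢ = 7.35 + 8.34 + 8.28 + 4.05 + 6.94 + 3.29 + 9.53 = 47.78.
Posterior ∝ μ^6e^(−4μ) · μ^7e^(−47.78μ) = μ^13e^(−51.78μ), i.e. Gamma(14, 51.78).
Mode = (a−1)/b = 13/51.78 ≈ 0.2511.

μ̂_MAP = 0.2511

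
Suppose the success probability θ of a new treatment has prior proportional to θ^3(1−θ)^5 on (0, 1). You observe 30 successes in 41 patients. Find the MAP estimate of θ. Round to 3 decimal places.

The prior density ∝ θ^3(1−θ)^5 is the kernel of Beta(4, 6).
Data: 30 successes in 41 trials. The binomial likelihood contributes θ^30(1−θ)^11, so the posterior is Beta(4+30, 6+11) = Beta(34, 17).
For Beta(a, b) with a, b > 1 the mode is (a−1)/(a+b−2) = 33/49 ≈ 0.673.

θ̂_MAP = 0.673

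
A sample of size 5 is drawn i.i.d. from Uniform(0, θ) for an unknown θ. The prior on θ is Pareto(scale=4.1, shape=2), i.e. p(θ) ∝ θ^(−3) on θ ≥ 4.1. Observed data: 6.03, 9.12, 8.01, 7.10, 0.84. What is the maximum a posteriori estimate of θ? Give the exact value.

θ̂_MAP = 9.12

The Uniform(0, θ) likelihood is θ^(−n) for θ ≥ max(xᵢ), zero otherwise. Here max(xᵢ) = 9.12.
Posterior ∝ θ^(−3) · θ^(−5) = θ^(−8) on θ ≥ max(4.1, 9.12) = 9.12.
This density is strictly decreasing in θ, so the posterior mode lies at the lower boundary of the support.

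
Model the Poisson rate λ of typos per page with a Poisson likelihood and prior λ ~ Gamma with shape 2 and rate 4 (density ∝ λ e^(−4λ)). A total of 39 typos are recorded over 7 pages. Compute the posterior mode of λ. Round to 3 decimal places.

λ̂_MAP = 3.636

Σxᵢ = 39, n = 7.
Posterior ∝ λe^(−4λ) · λ^39e^(−7λ) = λ^40e^(−11λ), i.e. Gamma(shape=41, rate=11).
The mode of a Gamma(a, b) with a ≥ 1 (shape–rate) is (a−1)/b = 40/11 ≈ 3.636.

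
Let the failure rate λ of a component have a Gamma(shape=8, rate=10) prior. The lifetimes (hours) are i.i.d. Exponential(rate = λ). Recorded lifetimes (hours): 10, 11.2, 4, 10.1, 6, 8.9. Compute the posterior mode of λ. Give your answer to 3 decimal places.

λ̂_MAP = 0.216

The Exponential(rate=λ) likelihood is ∝ λ^n e^(−λΣtᵢ). Here n = 6 and Σtᵢ = 10 + 11.2 + 4 + 10.1 + 6 + 8.9 = 50.2.
Posterior ∝ λ^7e^(−10λ) · λ^6e^(−50.2λ) = λ^13e^(−60.2λ), i.e. Gamma(14, 60.2).
Mode = (a−1)/b = 13/60.2 ≈ 0.216.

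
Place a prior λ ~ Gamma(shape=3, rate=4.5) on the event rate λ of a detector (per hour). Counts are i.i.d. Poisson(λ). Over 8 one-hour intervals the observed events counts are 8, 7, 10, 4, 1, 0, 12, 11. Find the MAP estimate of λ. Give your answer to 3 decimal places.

λ̂_MAP = 4.400

Σxᵢ = 8+7+10+4+1+0+12+11 = 53, with n = 8.
Posterior ∝ λ^2e^(−4.5λ) · λ^53e^(−8λ) = λ^55e^(−12.5λ), i.e. Gamma(shape=56, rate=12.5).
The mode of a Gamma(a, b) with a ≥ 1 (shape–rate) is (a−1)/b = 55/12.5 ≈ 4.400.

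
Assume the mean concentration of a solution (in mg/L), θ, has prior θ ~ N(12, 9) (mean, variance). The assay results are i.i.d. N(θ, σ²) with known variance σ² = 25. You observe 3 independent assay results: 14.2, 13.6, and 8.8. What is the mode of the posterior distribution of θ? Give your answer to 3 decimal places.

n = 3; x̄ = (14.2 + 13.6 + 8.8)/3 = 36.6/3 = 12.2.
For a Normal prior and Normal likelihood with known variance, the posterior is Normal; its mode equals its mean, the precision-weighted average.
Prior precision 1/σ₀² = 1/9; data precision n/σ² = 3/25 = 0.12.
θ̂ = ((1/9)·12 + 0.12·12.2) / (1/9 + 0.12) = (1049/375)/(52/225) = 3147/260 ≈ 12.104.

θ̂_MAP = 12.104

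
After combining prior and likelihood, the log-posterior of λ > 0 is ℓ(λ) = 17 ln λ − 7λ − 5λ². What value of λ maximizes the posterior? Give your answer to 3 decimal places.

λ̂_MAP = 1.000

ℓ'(λ) = 17/λ − 7 − 10λ. Setting this to zero and multiplying by λ: 10λ² + 7λ − 17 = 0.
λ = (−7 + √(7² + 4·10·17)) / (2·10) = (−7 + √729) / 20 = (−7 + 27)/20 = 1.
ℓ''(λ) = −17/λ² − 10 < 0, confirming a maximum.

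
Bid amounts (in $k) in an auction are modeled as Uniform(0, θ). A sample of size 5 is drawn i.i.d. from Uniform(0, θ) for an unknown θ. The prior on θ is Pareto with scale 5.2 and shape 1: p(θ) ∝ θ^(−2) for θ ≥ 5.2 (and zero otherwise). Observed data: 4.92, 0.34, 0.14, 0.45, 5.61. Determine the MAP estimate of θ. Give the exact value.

θ̂_MAP = 5.61

The Uniform(0, θ) likelihood is θ^(−n) for θ ≥ max(xᵢ), zero otherwise. Here max(xᵢ) = 5.61.
Posterior ∝ θ^(−2) · θ^(−5) = θ^(−7) on θ ≥ max(5.2, 5.61) = 5.61.
This density is strictly decreasing in θ, so the posterior mode lies at the lower boundary of the support.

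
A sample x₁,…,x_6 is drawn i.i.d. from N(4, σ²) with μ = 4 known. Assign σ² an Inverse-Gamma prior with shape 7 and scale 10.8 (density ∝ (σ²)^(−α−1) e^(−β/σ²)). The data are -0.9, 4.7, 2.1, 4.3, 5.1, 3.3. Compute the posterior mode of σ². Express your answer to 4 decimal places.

Sum of squared deviations about the known mean: SS = (-0.9−4)² + (4.7−4)² + (2.1−4)² + (4.3−4)² + (5.1−4)² + (3.3−4)² = 29.9.
The Normal likelihood contributes (σ²)^(−n/2) exp(−SS/(2σ²)), so the posterior is Inverse-Gamma(α + n/2, β + SS/2) = Inverse-Gamma(10, 25.75).
The mode of Inverse-Gamma(a, b) is b/(a+1) = 25.75/11 ≈ 2.3409.

σ̂²_MAP = 2.3409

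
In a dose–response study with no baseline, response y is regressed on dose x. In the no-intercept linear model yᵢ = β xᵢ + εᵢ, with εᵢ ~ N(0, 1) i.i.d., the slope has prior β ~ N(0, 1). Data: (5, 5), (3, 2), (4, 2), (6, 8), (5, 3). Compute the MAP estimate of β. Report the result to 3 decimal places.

β̂_MAP = 0.911

log p(β | y) = −Σ(yᵢ − βxᵢ)²/(2·1) − β²/(2·1) + const.
Setting the derivative to zero: Σxᵢ(yᵢ − βxᵢ)/1 − β/1 = 0, so β = Σxᵢyᵢ / (Σxᵢ² + σ²/τ²).
Σxᵢyᵢ = 5·5 + 3·2 + 4·2 + 6·8 + 5·3 = 102; Σxᵢ² = 111; σ²/τ² = 1.
β̂_MAP = 102 / (111 + 1) = 102/112 ≈ 0.911.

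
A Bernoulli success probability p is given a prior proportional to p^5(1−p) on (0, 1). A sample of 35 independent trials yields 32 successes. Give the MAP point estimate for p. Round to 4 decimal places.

p̂_MAP = 0.9024

The prior density ∝ p^5(1−p)^1 is the kernel of Beta(6, 2).
Data: 32 successes in 35 trials. The binomial likelihood contributes p^32(1−p)^3, so the posterior is Beta(6+32, 2+3) = Beta(38, 5).
For Beta(a, b) with a, b > 1 the mode is (a−1)/(a+b−2) = 37/41 ≈ 0.9024.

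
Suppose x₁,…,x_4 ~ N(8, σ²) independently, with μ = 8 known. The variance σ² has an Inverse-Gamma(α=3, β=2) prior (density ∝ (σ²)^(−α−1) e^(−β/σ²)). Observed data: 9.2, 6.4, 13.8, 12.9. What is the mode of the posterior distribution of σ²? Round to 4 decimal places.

Sum of squared deviations about the known mean: SS = (9.2−8)² + (6.4−8)² + (13.8−8)² + (12.9−8)² = 61.65.
The Normal likelihood contributes (σ²)^(−n/2) exp(−SS/(2σ²)), so the posterior is Inverse-Gamma(α + n/2, β + SS/2) = Inverse-Gamma(5, 32.825).
The mode of Inverse-Gamma(a, b) is b/(a+1) = 32.825/6 ≈ 5.4708.

σ̂²_MAP = 5.4708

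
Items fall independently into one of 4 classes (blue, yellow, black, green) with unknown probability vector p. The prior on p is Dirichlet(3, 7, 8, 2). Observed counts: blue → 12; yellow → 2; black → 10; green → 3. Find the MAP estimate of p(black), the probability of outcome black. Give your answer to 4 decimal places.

MAP estimate of p(black) = 0.3953

The posterior is Dirichlet(αᵢ + nᵢ) = Dirichlet(15, 9, 18, 5).
For a Dirichlet(a₁,…,a_K) with all aᵢ > 1, the mode has j-th component (aⱼ − 1)/(Σaᵢ − K).
Here Σaᵢ = 47 and K = 4, so p(black) = (18 − 1)/(47 − 4) = 17/43 ≈ 0.3953.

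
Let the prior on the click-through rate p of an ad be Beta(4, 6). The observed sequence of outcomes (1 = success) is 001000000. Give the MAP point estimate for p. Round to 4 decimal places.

p̂_MAP = 0.2353

Prior: Beta(4, 6).
Data: 1 success in 9 trials (from the sequence). The binomial likelihood contributes p(1−p)^8, so the posterior is Beta(4+1, 6+8) = Beta(5, 14).
For Beta(a, b) with a, b > 1 the mode is (a−1)/(a+b−2) = 4/17 ≈ 0.2353.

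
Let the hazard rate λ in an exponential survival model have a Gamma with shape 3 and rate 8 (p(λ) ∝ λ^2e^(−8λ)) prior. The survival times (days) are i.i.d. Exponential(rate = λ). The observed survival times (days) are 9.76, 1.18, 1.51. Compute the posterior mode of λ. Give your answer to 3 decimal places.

λ̂_MAP = 0.244

The Exponential(rate=λ) likelihood is ∝ λ^n e^(−λΣtᵢ). Here n = 3 and Σtᵢ = 9.76 + 1.18 + 1.51 = 12.45.
Posterior ∝ λ^2e^(−8λ) · λ^3e^(−12.45λ) = λ^5e^(−20.45λ), i.e. Gamma(6, 20.45).
Mode = (a−1)/b = 5/20.45 ≈ 0.244.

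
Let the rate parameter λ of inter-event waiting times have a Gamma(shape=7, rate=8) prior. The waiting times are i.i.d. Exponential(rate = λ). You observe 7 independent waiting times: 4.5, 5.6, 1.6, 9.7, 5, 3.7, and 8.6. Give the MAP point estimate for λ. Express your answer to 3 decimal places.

The Exponential(rate=λ) likelihood is ∝ λ^n e^(−λΣtᵢ). Here n = 7 and Σtᵢ = 4.5 + 5.6 + 1.6 + 9.7 + 5 + 3.7 + 8.6 = 38.7.
Posterior ∝ λ^6e^(−8λ) · λ^7e^(−38.7λ) = λ^13e^(−46.7λ), i.e. Gamma(14, 46.7).
Mode = (a−1)/b = 13/46.7 ≈ 0.278.

λ̂_MAP = 0.278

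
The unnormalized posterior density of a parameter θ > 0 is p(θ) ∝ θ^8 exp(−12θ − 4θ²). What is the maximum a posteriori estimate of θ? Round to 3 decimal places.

θ̂_MAP = 0.500

ℓ'(θ) = 8/θ − 12 − 8θ. Setting this to zero and multiplying by θ: 8θ² + 12θ − 8 = 0.
θ = (−12 + √(12² + 4·8·8)) / (2·8) = (−12 + √400) / 16 = (−12 + 20)/16 = 1/2.
ℓ''(θ) = −8/θ² − 8 < 0, confirming a maximum.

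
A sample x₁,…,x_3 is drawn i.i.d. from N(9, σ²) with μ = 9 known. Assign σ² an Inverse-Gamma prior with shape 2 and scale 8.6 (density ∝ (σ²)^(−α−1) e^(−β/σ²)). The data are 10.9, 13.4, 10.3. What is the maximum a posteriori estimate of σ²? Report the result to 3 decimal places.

Sum of squared deviations about the known mean: SS = (10.9−9)² + (13.4−9)² + (10.3−9)² = 24.66.
The Normal likelihood contributes (σ²)^(−n/2) exp(−SS/(2σ²)), so the posterior is Inverse-Gamma(α + n/2, β + SS/2) = Inverse-Gamma(3.5, 20.93).
The mode of Inverse-Gamma(a, b) is b/(a+1) = 20.93/4.5 ≈ 4.651.

σ̂²_MAP = 4.651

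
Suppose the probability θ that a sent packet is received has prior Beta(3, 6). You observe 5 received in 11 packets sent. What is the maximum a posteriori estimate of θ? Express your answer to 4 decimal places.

θ̂_MAP = 0.3889

Prior: Beta(3, 6).
Data: 5 successes in 11 trials. The binomial likelihood contributes θ^5(1−θ)^6, so the posterior is Beta(3+5, 6+6) = Beta(8, 12).
For Beta(a, b) with a, b > 1 the mode is (a−1)/(a+b−2) = 7/18 ≈ 0.3889.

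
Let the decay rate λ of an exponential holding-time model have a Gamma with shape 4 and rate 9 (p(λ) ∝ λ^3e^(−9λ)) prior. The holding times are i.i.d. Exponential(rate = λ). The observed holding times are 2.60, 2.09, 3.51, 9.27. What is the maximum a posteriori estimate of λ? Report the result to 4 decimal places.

The Exponential(rate=λ) likelihood is ∝ λ^n e^(−λΣtᵢ). Here n = 4 and Σtᵢ = 2.60 + 2.09 + 3.51 + 9.27 = 17.47.
Posterior ∝ λ^3e^(−9λ) · λ^4e^(−17.47λ) = λ^7e^(−26.47λ), i.e. Gamma(8, 26.47).
Mode = (a−1)/b = 7/26.47 ≈ 0.2645.

λ̂_MAP = 0.2645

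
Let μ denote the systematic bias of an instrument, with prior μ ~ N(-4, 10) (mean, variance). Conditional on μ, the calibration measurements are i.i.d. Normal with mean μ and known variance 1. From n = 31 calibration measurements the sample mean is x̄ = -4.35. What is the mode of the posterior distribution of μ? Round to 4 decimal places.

μ̂_MAP = -4.3489

n = 31, x̄ = -4.35.
For a Normal prior and Normal likelihood with known variance, the posterior is Normal; its mode equals its mean, the precision-weighted average.
Prior precision 1/σ₀² = 1/10 = 0.1; data precision n/σ² = 31/1 = 31.
μ̂ = (0.1·(-4) + 31·(-4.35)) / (0.1 + 31) = (-135.25)/31.1 = -2705/622 ≈ -4.3489.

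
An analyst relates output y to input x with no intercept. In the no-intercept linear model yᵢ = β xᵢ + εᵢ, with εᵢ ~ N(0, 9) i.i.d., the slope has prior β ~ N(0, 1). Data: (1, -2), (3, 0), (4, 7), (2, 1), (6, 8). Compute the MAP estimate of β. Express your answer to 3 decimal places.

log p(β | y) = −Σ(yᵢ − βxᵢ)²/(2·9) − β²/(2·1) + const.
Setting the derivative to zero: Σxᵢ(yᵢ − βxᵢ)/9 − β/1 = 0, so β = Σxᵢyᵢ / (Σxᵢ² + σ²/τ²).
Σxᵢyᵢ = 1·(-2) + 3·0 + 4·7 + 2·1 + 6·8 = 76; Σxᵢ² = 66; σ²/τ² = 9.
β̂_MAP = 76 / (66 + 9) = 76/75 ≈ 1.013.

β̂_MAP = 1.013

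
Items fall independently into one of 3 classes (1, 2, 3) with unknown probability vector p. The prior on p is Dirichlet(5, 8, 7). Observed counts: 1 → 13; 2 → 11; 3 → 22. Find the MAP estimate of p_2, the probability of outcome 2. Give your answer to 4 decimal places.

The posterior is Dirichlet(αᵢ + nᵢ) = Dirichlet(18, 19, 29).
For a Dirichlet(a₁,…,a_K) with all aᵢ > 1, the mode has j-th component (aⱼ − 1)/(Σaᵢ − K).
Here Σaᵢ = 66 and K = 3, so p_2 = (19 − 1)/(66 − 3) = 18/63 ≈ 0.2857.

MAP estimate: 0.2857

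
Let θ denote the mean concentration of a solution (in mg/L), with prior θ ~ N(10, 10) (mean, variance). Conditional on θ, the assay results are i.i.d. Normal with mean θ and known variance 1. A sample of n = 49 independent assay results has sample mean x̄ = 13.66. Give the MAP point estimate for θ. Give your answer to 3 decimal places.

θ̂_MAP = 13.653

n = 49, x̄ = 13.66.
For a Normal prior and Normal likelihood with known variance, the posterior is Normal; its mode equals its mean, the precision-weighted average.
Prior precision 1/σ₀² = 1/10 = 0.1; data precision n/σ² = 49/1 = 49.
θ̂ = (0.1·10 + 49·13.66) / (0.1 + 49) = 670.34/49.1 = 33517/2455 ≈ 13.653.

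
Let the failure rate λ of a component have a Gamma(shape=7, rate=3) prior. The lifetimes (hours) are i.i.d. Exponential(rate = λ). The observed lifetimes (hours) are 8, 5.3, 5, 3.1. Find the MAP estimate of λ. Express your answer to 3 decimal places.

λ̂_MAP = 0.410

The Exponential(rate=λ) likelihood is ∝ λ^n e^(−λΣtᵢ). Here n = 4 and Σtᵢ = 8 + 5.3 + 5 + 3.1 = 21.4.
Posterior ∝ λ^6e^(−3λ) · λ^4e^(−21.4λ) = λ^10e^(−24.4λ), i.e. Gamma(11, 24.4).
Mode = (a−1)/b = 10/24.4 ≈ 0.410.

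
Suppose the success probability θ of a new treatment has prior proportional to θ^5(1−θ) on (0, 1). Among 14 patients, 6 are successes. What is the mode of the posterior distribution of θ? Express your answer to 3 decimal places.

The prior density ∝ θ^5(1−θ)^1 is the kernel of Beta(6, 2).
Data: 6 successes in 14 trials. The binomial likelihood contributes θ^6(1−θ)^8, so the posterior is Beta(6+6, 2+8) = Beta(12, 10).
For Beta(a, b) with a, b > 1 the mode is (a−1)/(a+b−2) = 11/20 ≈ 0.550.

θ̂_MAP = 0.550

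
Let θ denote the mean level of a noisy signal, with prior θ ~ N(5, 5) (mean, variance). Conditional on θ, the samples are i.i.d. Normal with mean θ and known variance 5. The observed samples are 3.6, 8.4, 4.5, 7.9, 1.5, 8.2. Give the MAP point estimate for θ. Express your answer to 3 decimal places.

n = 6; x̄ = (3.6 + 8.4 + 4.5 + 7.9 + 1.5 + 8.2)/6 = 34.1/6 = 341/60 ≈ 5.6833.
For a Normal prior and Normal likelihood with known variance, the posterior is Normal; its mode equals its mean, the precision-weighted average.
Prior precision 1/σ₀² = 1/5 = 0.2; data precision n/σ² = 6/5 = 1.2.
θ̂ = (0.2·5 + 1.2·(341/60)) / (0.2 + 1.2) = 7.82/1.4 = 391/70 ≈ 5.586.

θ̂_MAP = 5.586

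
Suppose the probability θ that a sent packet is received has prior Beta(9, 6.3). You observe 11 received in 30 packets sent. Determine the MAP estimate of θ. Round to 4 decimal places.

θ̂_MAP = 0.4388

Prior: Beta(9, 6.3).
Data: 11 successes in 30 trials. The binomial likelihood contributes θ^11(1−θ)^19, so the posterior is Beta(9+11, 6.3+19) = Beta(20, 25.3).
For Beta(a, b) with a, b > 1 the mode is (a−1)/(a+b−2) = 19/43.3 ≈ 0.4388.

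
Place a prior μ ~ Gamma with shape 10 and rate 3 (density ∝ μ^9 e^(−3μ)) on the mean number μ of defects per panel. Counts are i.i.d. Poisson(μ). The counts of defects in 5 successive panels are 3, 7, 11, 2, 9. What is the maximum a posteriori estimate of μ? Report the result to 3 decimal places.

μ̂_MAP = 5.125

Σxᵢ = 3+7+11+2+9 = 32, with n = 5.
Posterior ∝ μ^9e^(−3μ) · μ^32e^(−5μ) = μ^41e^(−8μ), i.e. Gamma(shape=42, rate=8).
The mode of a Gamma(a, b) with a ≥ 1 (shape–rate) is (a−1)/b = 41/8 ≈ 5.125.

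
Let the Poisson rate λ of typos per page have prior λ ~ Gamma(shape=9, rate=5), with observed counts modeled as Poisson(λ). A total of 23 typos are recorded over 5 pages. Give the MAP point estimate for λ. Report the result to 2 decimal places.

Σxᵢ = 23, n = 5.
Posterior ∝ λ^8e^(−5λ) · λ^23e^(−5λ) = λ^31e^(−10λ), i.e. Gamma(shape=32, rate=10).
The mode of a Gamma(a, b) with a ≥ 1 (shape–rate) is (a−1)/b = 31/10 ≈ 3.10.

λ̂_MAP = 3.10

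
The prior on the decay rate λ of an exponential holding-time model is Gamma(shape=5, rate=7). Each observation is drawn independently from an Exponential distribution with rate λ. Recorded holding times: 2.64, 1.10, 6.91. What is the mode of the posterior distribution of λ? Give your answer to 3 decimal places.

The Exponential(rate=λ) likelihood is ∝ λ^n e^(−λΣtᵢ). Here n = 3 and Σtᵢ = 2.64 + 1.10 + 6.91 = 10.65.
Posterior ∝ λ^4e^(−7λ) · λ^3e^(−10.65λ) = λ^7e^(−17.65λ), i.e. Gamma(8, 17.65).
Mode = (a−1)/b = 7/17.65 ≈ 0.397.

λ̂_MAP = 0.397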